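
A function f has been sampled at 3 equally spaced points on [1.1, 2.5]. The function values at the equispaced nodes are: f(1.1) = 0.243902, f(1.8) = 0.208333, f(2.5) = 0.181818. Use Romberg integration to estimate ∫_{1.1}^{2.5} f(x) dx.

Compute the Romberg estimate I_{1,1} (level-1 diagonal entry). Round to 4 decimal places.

I_{0,0} (trapezoid, 1 panel, h=1.4000): 0.298004
I_{1,0} (trapezoid, 2 panels, h=0.7000): 0.294835
I_{1,1} = 0.294835 + (0.294835 − 0.298004)/3 = 0.293779

0.2938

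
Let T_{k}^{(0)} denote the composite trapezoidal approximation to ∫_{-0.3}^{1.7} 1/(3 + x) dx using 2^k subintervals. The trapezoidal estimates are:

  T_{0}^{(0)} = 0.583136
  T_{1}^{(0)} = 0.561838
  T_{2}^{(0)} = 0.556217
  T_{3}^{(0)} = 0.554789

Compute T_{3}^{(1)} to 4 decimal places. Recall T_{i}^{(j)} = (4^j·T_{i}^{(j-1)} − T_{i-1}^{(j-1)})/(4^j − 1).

0.5543

T_{3}^{(1)} = 0.554789 + (0.554789 − 0.556217)/3 = 0.554313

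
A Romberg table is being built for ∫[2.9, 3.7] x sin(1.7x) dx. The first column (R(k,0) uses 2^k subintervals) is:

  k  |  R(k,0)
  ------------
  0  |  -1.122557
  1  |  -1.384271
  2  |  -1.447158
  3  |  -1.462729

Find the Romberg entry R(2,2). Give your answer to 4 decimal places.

Richardson extrapolation on the trapezoidal column (denominator 4−1=3):
R(1,1) = -1.384271 + (-1.384271 − (-1.122557))/3 = -1.471509
R(2,1) = -1.447158 + (-1.447158 − (-1.384271))/3 = -1.468120
R(2,2) = (16·(-1.468120) − (-1.471509)) / 15 = -1.467894

-1.4679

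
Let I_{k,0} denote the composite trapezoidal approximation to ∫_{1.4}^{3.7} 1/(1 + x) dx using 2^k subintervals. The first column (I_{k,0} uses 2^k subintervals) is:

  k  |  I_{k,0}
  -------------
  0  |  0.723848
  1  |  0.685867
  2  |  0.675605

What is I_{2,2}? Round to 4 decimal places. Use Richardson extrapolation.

0.6721

I_{1,1} = (4·0.685867 − 0.723848) / 3 = 0.673207
I_{2,1} = 0.675605 + (0.675605 − 0.685867)/3 = 0.672184
I_{2,2} = (16·0.672184 − 0.673207) / 15 = 0.672116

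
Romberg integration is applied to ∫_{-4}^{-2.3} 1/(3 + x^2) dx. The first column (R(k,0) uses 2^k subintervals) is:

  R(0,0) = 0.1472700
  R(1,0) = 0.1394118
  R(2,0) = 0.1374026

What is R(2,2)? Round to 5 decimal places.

0.13673

Richardson extrapolation on the trapezoidal column (denominator 4−1=3):
R(1,1) = 0.1394118 + (0.1394118 − 0.1472700)/3 = 0.1367924
R(2,1) = 0.1374026 + (0.1374026 − 0.1394118)/3 = 0.1367329
R(2,2) = 0.1367329 + (0.1367329 − 0.1367924)/15 = 0.1367289
(Column j=1 coincides with Simpson's rule on the same nodes.)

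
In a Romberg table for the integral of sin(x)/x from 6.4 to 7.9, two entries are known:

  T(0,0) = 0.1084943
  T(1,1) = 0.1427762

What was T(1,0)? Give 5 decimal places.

From T(1,1) = (4·T(1,0) − T(0,0))/3, solve for T(1,0):
4·T(1,0) = 3·0.1427762 + 0.1084943 = 0.5368229
T(1,0) = 0.1342057

0.13421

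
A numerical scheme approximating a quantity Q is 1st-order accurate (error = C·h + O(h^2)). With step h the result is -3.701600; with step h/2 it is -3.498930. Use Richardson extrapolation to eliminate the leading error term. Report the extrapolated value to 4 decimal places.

The leading error scales as h; refining by a factor of 2 reduces it by 2^1 = 2.
Extrapolated value = (2·A(h/2) − A(h)) / (2 − 1)
= (2·(-3.498930) − (-3.701600)) / 1
= -3.296260 / 1 = -3.296260

-3.2963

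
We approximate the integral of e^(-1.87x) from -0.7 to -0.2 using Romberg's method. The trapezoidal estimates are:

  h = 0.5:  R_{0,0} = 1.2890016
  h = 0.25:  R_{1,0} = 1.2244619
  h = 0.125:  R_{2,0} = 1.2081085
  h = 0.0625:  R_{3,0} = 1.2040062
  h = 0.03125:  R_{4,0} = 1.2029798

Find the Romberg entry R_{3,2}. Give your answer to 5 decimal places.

Richardson extrapolation on the trapezoidal column (denominator 4−1=3):
R_{2,1} = (4·1.2081085 − 1.2244619) / 3 = 1.2026574
R_{3,1} = (4·1.2040062 − 1.2081085) / 3 = 1.2026388
R_{3,2} = 1.2026388 + (1.2026388 − 1.2026574)/15 = 1.2026376
(Column j=1 coincides with Simpson's rule on the same nodes.)

1.20264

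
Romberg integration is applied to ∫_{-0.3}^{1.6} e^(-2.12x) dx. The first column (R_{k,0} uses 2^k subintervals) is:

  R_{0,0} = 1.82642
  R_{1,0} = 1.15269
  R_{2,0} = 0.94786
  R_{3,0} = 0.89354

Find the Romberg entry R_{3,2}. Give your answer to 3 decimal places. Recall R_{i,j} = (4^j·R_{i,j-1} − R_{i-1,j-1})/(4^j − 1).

R_{2,1} = (4·0.94786 − 1.15269) / 3 = 0.87958
R_{3,1} = (4·0.89354 − 0.94786) / 3 = 0.87543
R_{3,2} = (16·0.87543 − 0.87958) / 15 = 0.87515
(Column j=1 coincides with Simpson's rule on the same nodes.)

0.875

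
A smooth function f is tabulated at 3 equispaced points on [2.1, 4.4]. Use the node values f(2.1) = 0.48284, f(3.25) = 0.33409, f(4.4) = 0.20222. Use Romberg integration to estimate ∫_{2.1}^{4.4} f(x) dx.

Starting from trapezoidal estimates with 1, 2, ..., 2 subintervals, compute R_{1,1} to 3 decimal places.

R_{0,0} (trapezoid, 1 panel, h=2.3000): 0.78782
R_{1,0} (trapezoid, 2 panels, h=1.1500): 0.77811
R_{1,1} = 0.77811 + (0.77811 − 0.78782)/3 = 0.77487

0.775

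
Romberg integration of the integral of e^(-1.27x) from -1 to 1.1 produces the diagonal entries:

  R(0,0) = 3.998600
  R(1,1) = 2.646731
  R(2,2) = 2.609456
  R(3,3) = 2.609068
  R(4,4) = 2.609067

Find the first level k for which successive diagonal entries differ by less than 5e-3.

k = 3

|R(1,1) − R(0,0)| = 1.351869 ≥ 5e-3
|R(2,2) − R(1,1)| = 0.037275 ≥ 5e-3
|R(3,3) − R(2,2)| = 0.000388 < 5e-3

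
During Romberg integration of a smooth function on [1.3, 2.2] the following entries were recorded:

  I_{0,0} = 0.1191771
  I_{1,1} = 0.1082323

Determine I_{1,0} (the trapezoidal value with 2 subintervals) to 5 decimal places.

0.11097

From I_{1,1} = (4·I_{1,0} − I_{0,0})/3, solve for I_{1,0}:
4·I_{1,0} = 3·0.1082323 + 0.1191771 = 0.4438740
I_{1,0} = 0.1109685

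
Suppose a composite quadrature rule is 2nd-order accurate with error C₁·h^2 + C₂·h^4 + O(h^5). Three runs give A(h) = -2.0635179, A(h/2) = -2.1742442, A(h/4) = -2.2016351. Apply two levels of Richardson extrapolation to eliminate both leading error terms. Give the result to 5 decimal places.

First eliminate the h^2 term (factor 2^2 = 4):
  B₁ = (4·(-2.1742442) − (-2.0635179))/3 = -2.2111530
  B₂ = (4·(-2.2016351) − (-2.1742442))/3 = -2.2107654
Then eliminate the h^4 term (factor 2^4 = 16):
  (16·(-2.2107654) − (-2.2111530))/15 = -2.2107396

-2.21074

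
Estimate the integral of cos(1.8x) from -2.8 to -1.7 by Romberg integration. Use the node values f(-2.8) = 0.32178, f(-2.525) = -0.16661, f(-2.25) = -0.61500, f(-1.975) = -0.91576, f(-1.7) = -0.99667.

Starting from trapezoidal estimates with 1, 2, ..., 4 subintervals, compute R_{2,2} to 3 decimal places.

-0.571

R_{0,0} (trapezoid, 1 panel, h=1.1000): -0.37119
R_{1,0} (trapezoid, 2 panels, h=0.5500): -0.52384
R_{2,0} (trapezoid, 4 panels, h=0.2750): -0.55957
R_{1,1} = -0.52384 + (-0.52384 − (-0.37119))/3 = -0.57472
R_{2,1} = -0.55957 + (-0.55957 − (-0.52384))/3 = -0.57148
R_{2,2} = -0.57148 + (-0.57148 − (-0.57472))/15 = -0.57126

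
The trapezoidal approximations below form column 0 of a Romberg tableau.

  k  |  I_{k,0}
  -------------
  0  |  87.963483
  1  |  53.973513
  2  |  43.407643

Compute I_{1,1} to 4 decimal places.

42.6435

Richardson extrapolation on the trapezoidal column (denominator 4−1=3):
I_{1,1} = (4·53.973513 − 87.963483) / 3 = 42.643523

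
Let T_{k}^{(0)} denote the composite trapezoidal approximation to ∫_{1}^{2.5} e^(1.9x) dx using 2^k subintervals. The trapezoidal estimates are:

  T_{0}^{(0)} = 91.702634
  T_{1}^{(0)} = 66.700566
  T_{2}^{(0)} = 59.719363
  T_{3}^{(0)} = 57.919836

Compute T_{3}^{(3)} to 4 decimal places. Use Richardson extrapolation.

Richardson extrapolation on the trapezoidal column (denominator 4−1=3):
T_{1}^{(1)} = (4·66.700566 − 91.702634) / 3 = 58.366543
T_{2}^{(1)} = 59.719363 + (59.719363 − 66.700566)/3 = 57.392295
T_{3}^{(1)} = 57.919836 + (57.919836 − 59.719363)/3 = 57.319994
T_{2}^{(2)} = 57.392295 + (57.392295 − 58.366543)/15 = 57.327345
T_{3}^{(2)} = 57.319994 + (57.319994 − 57.392295)/15 = 57.315174
T_{3}^{(3)} = 57.315174 + (57.315174 − 57.327345)/63 = 57.314981

57.3150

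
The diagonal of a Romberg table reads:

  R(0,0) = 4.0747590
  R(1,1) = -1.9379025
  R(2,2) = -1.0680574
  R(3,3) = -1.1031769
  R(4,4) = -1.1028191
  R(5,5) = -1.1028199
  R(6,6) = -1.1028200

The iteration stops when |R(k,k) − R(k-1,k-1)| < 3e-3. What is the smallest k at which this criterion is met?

|R(1,1) − R(0,0)| = 6.0126615 ≥ 3e-3
|R(2,2) − R(1,1)| = 0.8698451 ≥ 3e-3
|R(3,3) − R(2,2)| = 0.0351195 ≥ 3e-3
|R(4,4) − R(3,3)| = 0.0003578 < 3e-3

k = 4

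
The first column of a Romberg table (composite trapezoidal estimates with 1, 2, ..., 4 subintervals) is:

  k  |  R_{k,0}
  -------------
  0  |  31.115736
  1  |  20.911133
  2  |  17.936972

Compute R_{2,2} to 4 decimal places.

16.9080

R_{1,1} = (4·20.911133 − 31.115736) / 3 = 17.509599
R_{2,1} = (4·17.936972 − 20.911133) / 3 = 16.945585
R_{2,2} = 16.945585 + (16.945585 − 17.509599)/15 = 16.907984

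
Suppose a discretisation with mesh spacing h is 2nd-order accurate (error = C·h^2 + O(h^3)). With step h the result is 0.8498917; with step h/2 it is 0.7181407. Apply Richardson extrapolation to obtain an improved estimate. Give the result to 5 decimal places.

0.67422

Extrapolated value = (4·A(h/2) − A(h)) / (4 − 1)
= (4·0.7181407 − 0.8498917) / 3
= 2.0226711 / 3 = 0.6742237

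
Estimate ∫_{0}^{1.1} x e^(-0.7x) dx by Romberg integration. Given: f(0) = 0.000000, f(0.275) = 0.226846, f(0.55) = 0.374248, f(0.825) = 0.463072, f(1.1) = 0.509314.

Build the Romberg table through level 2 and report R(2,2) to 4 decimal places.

R(0,0) (trapezoid, 1 panel, h=1.1000): 0.280123
R(1,0) (trapezoid, 2 panels, h=0.5500): 0.345898
R(2,0) (trapezoid, 4 panels, h=0.2750): 0.362676
R(1,1) = 0.345898 + (0.345898 − 0.280123)/3 = 0.367823
R(2,1) = 0.362676 + (0.362676 − 0.345898)/3 = 0.368269
R(2,2) = 0.368269 + (0.368269 − 0.367823)/15 = 0.368299

0.3683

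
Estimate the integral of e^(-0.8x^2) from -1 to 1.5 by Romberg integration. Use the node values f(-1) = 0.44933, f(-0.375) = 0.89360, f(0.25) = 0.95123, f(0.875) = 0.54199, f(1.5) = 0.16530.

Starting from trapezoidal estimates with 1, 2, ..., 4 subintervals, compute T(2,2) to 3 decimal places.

T(0,0) (trapezoid, 1 panel, h=2.5000): 0.76829
T(1,0) (trapezoid, 2 panels, h=1.2500): 1.57318
T(2,0) (trapezoid, 4 panels, h=0.6250): 1.68383
T(1,1) = 1.57318 + (1.57318 − 0.76829)/3 = 1.84148
T(2,1) = 1.68383 + (1.68383 − 1.57318)/3 = 1.72071
T(2,2) = 1.72071 + (1.72071 − 1.84148)/15 = 1.71266

1.713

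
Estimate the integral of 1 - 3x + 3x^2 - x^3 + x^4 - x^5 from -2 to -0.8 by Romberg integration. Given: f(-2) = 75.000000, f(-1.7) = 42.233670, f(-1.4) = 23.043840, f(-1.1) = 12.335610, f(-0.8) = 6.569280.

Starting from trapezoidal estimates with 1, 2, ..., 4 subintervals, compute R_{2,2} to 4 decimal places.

34.5830

R_{0,0} (trapezoid, 1 panel, h=1.2000): 48.941568
R_{1,0} (trapezoid, 2 panels, h=0.6000): 38.297088
R_{2,0} (trapezoid, 4 panels, h=0.3000): 35.519328
R_{1,1} = 38.297088 + (38.297088 − 48.941568)/3 = 34.748928
R_{2,1} = 35.519328 + (35.519328 − 38.297088)/3 = 34.593408
R_{2,2} = 34.593408 + (34.593408 − 34.748928)/15 = 34.583040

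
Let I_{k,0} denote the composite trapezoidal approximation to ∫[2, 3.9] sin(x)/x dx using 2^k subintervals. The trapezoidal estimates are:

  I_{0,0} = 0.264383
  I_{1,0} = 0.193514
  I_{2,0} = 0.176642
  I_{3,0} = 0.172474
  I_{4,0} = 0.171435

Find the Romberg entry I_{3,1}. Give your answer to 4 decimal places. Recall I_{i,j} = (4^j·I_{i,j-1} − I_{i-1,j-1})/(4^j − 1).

Richardson extrapolation on the trapezoidal column (denominator 4−1=3):
I_{3,1} = 0.172474 + (0.172474 − 0.176642)/3 = 0.171085

0.1711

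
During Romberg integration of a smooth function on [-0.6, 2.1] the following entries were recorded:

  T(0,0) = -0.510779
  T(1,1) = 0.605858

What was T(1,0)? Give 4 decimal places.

0.3267

From T(1,1) = (4·T(1,0) − T(0,0))/3, solve for T(1,0):
4·T(1,0) = 3·0.605858 + (-0.510779) = 1.306795
T(1,0) = 0.326699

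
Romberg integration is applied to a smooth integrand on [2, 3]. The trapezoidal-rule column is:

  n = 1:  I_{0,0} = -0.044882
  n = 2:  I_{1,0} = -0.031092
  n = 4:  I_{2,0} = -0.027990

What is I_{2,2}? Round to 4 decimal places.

Richardson extrapolation on the trapezoidal column (denominator 4−1=3):
I_{1,1} = (4·(-0.031092) − (-0.044882)) / 3 = -0.026495
I_{2,1} = -0.027990 + (-0.027990 − (-0.031092))/3 = -0.026956
I_{2,2} = -0.026956 + (-0.026956 − (-0.026495))/15 = -0.026987

-0.0270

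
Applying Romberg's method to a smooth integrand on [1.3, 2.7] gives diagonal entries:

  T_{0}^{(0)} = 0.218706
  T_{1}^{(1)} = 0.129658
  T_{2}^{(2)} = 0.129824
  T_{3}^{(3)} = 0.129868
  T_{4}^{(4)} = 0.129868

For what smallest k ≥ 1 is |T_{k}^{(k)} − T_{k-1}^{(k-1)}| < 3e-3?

k = 2

|T_{1}^{(1)} − T_{0}^{(0)}| = 0.089048 ≥ 3e-3
|T_{2}^{(2)} − T_{1}^{(1)}| = 0.000166 < 3e-3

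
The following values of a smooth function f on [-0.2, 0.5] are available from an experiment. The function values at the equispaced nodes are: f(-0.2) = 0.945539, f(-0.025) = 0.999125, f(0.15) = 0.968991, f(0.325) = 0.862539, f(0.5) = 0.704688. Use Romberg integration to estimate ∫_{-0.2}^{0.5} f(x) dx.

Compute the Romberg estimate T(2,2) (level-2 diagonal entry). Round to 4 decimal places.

T(0,0) (trapezoid, 1 panel, h=0.7000): 0.577579
T(1,0) (trapezoid, 2 panels, h=0.3500): 0.627937
T(2,0) (trapezoid, 4 panels, h=0.1750): 0.639759
T(1,1) = 0.627937 + (0.627937 − 0.577579)/3 = 0.644723
T(2,1) = 0.639759 + (0.639759 − 0.627937)/3 = 0.643700
T(2,2) = 0.643700 + (0.643700 − 0.644723)/15 = 0.643632

0.6436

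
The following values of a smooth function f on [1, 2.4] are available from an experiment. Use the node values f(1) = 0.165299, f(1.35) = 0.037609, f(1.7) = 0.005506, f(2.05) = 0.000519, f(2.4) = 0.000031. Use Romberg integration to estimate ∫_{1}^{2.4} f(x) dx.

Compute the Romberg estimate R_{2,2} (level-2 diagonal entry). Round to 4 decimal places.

R_{0,0} (trapezoid, 1 panel, h=1.4000): 0.115731
R_{1,0} (trapezoid, 2 panels, h=0.7000): 0.061720
R_{2,0} (trapezoid, 4 panels, h=0.3500): 0.044205
R_{1,1} = 0.061720 + (0.061720 − 0.115731)/3 = 0.043716
R_{2,1} = 0.044205 + (0.044205 − 0.061720)/3 = 0.038367
R_{2,2} = 0.038367 + (0.038367 − 0.043716)/15 = 0.038010

0.0380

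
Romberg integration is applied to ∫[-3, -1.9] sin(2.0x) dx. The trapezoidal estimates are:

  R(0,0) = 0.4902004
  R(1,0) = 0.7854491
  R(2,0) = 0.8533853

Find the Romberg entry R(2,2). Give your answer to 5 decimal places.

R(1,1) = (4·0.7854491 − 0.4902004) / 3 = 0.8838653
R(2,1) = 0.8533853 + (0.8533853 − 0.7854491)/3 = 0.8760307
R(2,2) = 0.8760307 + (0.8760307 − 0.8838653)/15 = 0.8755084

0.87551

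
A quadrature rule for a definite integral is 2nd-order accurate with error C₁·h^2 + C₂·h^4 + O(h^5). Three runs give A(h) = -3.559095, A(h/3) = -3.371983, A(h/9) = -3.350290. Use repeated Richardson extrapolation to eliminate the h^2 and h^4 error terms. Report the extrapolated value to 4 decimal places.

-3.3476

First eliminate the h^2 term (factor 3^2 = 9):
  B₁ = (9·(-3.371983) − (-3.559095))/8 = -3.348594
  B₂ = (9·(-3.350290) − (-3.371983))/8 = -3.347578
Then eliminate the h^4 term (factor 3^4 = 81):
  (81·(-3.347578) − (-3.348594))/80 = -3.347565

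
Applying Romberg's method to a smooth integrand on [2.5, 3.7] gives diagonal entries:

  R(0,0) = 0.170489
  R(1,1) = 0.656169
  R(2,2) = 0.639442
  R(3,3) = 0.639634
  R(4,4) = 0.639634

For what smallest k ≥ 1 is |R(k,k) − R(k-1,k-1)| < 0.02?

k = 2

|R(1,1) − R(0,0)| = 0.485680 ≥ 0.02
|R(2,2) − R(1,1)| = 0.016727 < 0.02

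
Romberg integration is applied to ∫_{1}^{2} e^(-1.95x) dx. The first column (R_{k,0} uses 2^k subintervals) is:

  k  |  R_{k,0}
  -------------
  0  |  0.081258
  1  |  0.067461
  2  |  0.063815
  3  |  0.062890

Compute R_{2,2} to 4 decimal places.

0.0626

Richardson extrapolation on the trapezoidal column (denominator 4−1=3):
R_{1,1} = 0.067461 + (0.067461 − 0.081258)/3 = 0.062862
R_{2,1} = 0.063815 + (0.063815 − 0.067461)/3 = 0.062600
R_{2,2} = (16·0.062600 − 0.062862) / 15 = 0.062583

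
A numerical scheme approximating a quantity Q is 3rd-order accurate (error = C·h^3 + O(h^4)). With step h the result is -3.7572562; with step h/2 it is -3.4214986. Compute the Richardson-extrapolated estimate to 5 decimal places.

-3.37353

The leading error scales as h^3; refining by a factor of 2 reduces it by 2^3 = 8.
Extrapolated value = (8·A(h/2) − A(h)) / (8 − 1)
= (8·(-3.4214986) − (-3.7572562)) / 7
= -23.6147326 / 7 = -3.3735332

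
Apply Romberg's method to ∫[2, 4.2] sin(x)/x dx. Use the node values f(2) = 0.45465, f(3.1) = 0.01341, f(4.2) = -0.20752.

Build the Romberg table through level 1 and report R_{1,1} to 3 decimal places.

R_{0,0} (trapezoid, 1 panel, h=2.2000): 0.27184
R_{1,0} (trapezoid, 2 panels, h=1.1000): 0.15067
R_{1,1} = 0.15067 + (0.15067 − 0.27184)/3 = 0.11028

0.110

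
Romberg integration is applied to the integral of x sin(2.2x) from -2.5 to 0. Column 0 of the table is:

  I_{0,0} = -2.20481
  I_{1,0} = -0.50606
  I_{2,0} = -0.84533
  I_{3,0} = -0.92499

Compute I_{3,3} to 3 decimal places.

Richardson extrapolation on the trapezoidal column (denominator 4−1=3):
I_{1,1} = (4·(-0.50606) − (-2.20481)) / 3 = 0.06019
I_{2,1} = -0.84533 + (-0.84533 − (-0.50606))/3 = -0.95842
I_{3,1} = -0.92499 + (-0.92499 − (-0.84533))/3 = -0.95154
I_{2,2} = (16·(-0.95842) − 0.06019) / 15 = -1.02633
I_{3,2} = -0.95154 + (-0.95154 − (-0.95842))/15 = -0.95108
I_{3,3} = -0.95108 + (-0.95108 − (-1.02633))/63 = -0.94989
(Column j=1 coincides with Simpson's rule on the same nodes.)

-0.950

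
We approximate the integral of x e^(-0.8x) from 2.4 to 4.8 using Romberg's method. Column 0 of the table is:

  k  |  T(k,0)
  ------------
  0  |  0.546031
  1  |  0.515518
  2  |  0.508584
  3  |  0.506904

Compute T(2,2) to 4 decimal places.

T(1,1) = 0.515518 + (0.515518 − 0.546031)/3 = 0.505347
T(2,1) = 0.508584 + (0.508584 − 0.515518)/3 = 0.506273
T(2,2) = 0.506273 + (0.506273 − 0.505347)/15 = 0.506335
(Column j=1 coincides with Simpson's rule on the same nodes.)

0.5063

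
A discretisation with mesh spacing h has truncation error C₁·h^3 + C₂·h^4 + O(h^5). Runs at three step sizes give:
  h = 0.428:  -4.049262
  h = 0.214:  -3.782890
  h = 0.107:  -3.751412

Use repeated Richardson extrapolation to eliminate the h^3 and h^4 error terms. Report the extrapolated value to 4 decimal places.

First eliminate the h^3 term (factor 2^3 = 8):
  B₁ = (8·(-3.782890) − (-4.049262))/7 = -3.744837
  B₂ = (8·(-3.751412) − (-3.782890))/7 = -3.746915
Then eliminate the h^4 term (factor 2^4 = 16):
  (16·(-3.746915) − (-3.744837))/15 = -3.747054

-3.7471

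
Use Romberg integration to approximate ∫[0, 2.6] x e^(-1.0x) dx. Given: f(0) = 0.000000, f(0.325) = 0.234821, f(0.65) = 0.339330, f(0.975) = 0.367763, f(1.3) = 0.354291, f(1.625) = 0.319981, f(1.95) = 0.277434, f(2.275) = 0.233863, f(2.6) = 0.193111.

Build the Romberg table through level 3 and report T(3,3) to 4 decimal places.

0.7326

T(0,0) (trapezoid, 1 panel, h=2.6000): 0.251044
T(1,0) (trapezoid, 2 panels, h=1.3000): 0.586100
T(2,0) (trapezoid, 4 panels, h=0.6500): 0.693947
T(3,0) (trapezoid, 8 panels, h=0.3250): 0.722813
T(1,1) = 0.586100 + (0.586100 − 0.251044)/3 = 0.697785
T(2,1) = 0.693947 + (0.693947 − 0.586100)/3 = 0.729896
T(3,1) = 0.722813 + (0.722813 − 0.693947)/3 = 0.732435
T(2,2) = 0.729896 + (0.729896 − 0.697785)/15 = 0.732037
T(3,2) = 0.732435 + (0.732435 − 0.729896)/15 = 0.732604
T(3,3) = 0.732604 + (0.732604 − 0.732037)/63 = 0.732613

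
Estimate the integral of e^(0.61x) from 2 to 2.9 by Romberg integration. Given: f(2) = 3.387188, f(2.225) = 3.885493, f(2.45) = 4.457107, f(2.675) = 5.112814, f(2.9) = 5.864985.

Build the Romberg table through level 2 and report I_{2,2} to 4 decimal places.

4.0620

I_{0,0} (trapezoid, 1 panel, h=0.9000): 4.163478
I_{1,0} (trapezoid, 2 panels, h=0.4500): 4.087437
I_{2,0} (trapezoid, 4 panels, h=0.2250): 4.068338
I_{1,1} = 4.087437 + (4.087437 − 4.163478)/3 = 4.062090
I_{2,1} = 4.068338 + (4.068338 − 4.087437)/3 = 4.061972
I_{2,2} = 4.061972 + (4.061972 − 4.062090)/15 = 4.061964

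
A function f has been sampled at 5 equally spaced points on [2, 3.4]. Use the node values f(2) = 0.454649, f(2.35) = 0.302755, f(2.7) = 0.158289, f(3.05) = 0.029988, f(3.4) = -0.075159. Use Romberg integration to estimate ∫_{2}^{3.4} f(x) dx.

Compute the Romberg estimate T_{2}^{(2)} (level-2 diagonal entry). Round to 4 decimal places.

T_{0}^{(0)} (trapezoid, 1 panel, h=1.4000): 0.265643
T_{1}^{(0)} (trapezoid, 2 panels, h=0.7000): 0.243624
T_{2}^{(0)} (trapezoid, 4 panels, h=0.3500): 0.238272
T_{1}^{(1)} = 0.243624 + (0.243624 − 0.265643)/3 = 0.236284
T_{2}^{(1)} = 0.238272 + (0.238272 − 0.243624)/3 = 0.236488
T_{2}^{(2)} = 0.236488 + (0.236488 − 0.236284)/15 = 0.236502

0.2365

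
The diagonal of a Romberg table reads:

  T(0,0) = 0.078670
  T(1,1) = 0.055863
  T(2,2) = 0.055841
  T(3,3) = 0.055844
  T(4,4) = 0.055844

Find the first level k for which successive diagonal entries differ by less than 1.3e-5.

k = 3

|T(1,1) − T(0,0)| = 0.022807 ≥ 1.3e-5
|T(2,2) − T(1,1)| = 0.000022 ≥ 1.3e-5
|T(3,3) − T(2,2)| = 0.000003 < 1.3e-5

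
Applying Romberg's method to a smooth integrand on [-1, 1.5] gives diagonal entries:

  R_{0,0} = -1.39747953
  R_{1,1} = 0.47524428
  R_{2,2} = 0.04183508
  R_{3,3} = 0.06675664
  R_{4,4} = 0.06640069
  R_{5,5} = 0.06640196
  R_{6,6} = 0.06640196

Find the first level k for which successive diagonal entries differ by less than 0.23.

k = 3

|R_{1,1} − R_{0,0}| = 1.87272381 ≥ 0.23
|R_{2,2} − R_{1,1}| = 0.43340920 ≥ 0.23
|R_{3,3} − R_{2,2}| = 0.02492156 < 0.23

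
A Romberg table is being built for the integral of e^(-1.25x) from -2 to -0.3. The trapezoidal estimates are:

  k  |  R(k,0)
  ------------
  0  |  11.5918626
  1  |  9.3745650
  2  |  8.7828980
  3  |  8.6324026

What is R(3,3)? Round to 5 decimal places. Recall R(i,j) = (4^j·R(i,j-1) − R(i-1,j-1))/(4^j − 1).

8.58200

Richardson extrapolation on the trapezoidal column (denominator 4−1=3):
R(1,1) = 9.3745650 + (9.3745650 − 11.5918626)/3 = 8.6354658
R(2,1) = (4·8.7828980 − 9.3745650) / 3 = 8.5856757
R(3,1) = (4·8.6324026 − 8.7828980) / 3 = 8.5822375
R(2,2) = 8.5856757 + (8.5856757 − 8.6354658)/15 = 8.5823564
R(3,2) = 8.5822375 + (8.5822375 − 8.5856757)/15 = 8.5820083
R(3,3) = 8.5820083 + (8.5820083 − 8.5823564)/63 = 8.5820028
(Column j=1 coincides with Simpson's rule on the same nodes.)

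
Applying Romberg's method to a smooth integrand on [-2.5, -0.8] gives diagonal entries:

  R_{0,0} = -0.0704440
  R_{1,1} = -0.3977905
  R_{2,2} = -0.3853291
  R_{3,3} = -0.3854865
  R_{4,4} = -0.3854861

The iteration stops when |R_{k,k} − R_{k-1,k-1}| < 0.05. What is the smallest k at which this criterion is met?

k = 2

|R_{1,1} − R_{0,0}| = 0.3273465 ≥ 0.05
|R_{2,2} − R_{1,1}| = 0.0124614 < 0.05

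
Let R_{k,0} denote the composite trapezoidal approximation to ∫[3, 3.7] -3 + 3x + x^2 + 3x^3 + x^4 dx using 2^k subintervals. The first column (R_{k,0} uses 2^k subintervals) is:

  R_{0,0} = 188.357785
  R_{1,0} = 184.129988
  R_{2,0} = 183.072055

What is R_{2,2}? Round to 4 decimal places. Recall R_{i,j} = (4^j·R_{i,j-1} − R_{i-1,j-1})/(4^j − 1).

Richardson extrapolation on the trapezoidal column (denominator 4−1=3):
R_{1,1} = (4·184.129988 − 188.357785) / 3 = 182.720722
R_{2,1} = 183.072055 + (183.072055 − 184.129988)/3 = 182.719411
R_{2,2} = 182.719411 + (182.719411 − 182.720722)/15 = 182.719324

182.7193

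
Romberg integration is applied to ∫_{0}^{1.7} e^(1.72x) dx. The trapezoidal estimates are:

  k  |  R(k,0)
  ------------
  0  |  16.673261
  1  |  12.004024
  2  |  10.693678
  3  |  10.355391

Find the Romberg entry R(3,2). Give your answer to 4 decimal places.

R(2,1) = (4·10.693678 − 12.004024) / 3 = 10.256896
R(3,1) = (4·10.355391 − 10.693678) / 3 = 10.242629
R(3,2) = (16·10.242629 − 10.256896) / 15 = 10.241678
(Column j=1 coincides with Simpson's rule on the same nodes.)

10.2417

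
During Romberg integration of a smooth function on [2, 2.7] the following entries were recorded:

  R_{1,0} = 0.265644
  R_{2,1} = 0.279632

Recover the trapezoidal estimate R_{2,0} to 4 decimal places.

From R_{2,1} = (4·R_{2,0} − R_{1,0})/3, solve for R_{2,0}:
4·R_{2,0} = 3·0.279632 + 0.265644 = 1.104540
R_{2,0} = 0.276135

0.2761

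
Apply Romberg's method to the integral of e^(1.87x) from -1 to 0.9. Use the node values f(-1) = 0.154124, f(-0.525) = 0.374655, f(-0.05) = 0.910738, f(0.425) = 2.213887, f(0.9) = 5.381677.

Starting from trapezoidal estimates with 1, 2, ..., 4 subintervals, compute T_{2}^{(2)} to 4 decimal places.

T_{0}^{(0)} (trapezoid, 1 panel, h=1.9000): 5.259011
T_{1}^{(0)} (trapezoid, 2 panels, h=0.9500): 3.494707
T_{2}^{(0)} (trapezoid, 4 panels, h=0.4750): 2.976911
T_{1}^{(1)} = 3.494707 + (3.494707 − 5.259011)/3 = 2.906606
T_{2}^{(1)} = 2.976911 + (2.976911 − 3.494707)/3 = 2.804312
T_{2}^{(2)} = 2.804312 + (2.804312 − 2.906606)/15 = 2.797492

2.7975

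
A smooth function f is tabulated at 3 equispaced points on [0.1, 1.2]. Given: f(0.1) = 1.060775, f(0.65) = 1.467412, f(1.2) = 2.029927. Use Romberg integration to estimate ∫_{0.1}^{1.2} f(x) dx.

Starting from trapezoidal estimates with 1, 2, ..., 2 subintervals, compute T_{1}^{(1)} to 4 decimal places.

T_{0}^{(0)} (trapezoid, 1 panel, h=1.1000): 1.699886
T_{1}^{(0)} (trapezoid, 2 panels, h=0.5500): 1.657020
T_{1}^{(1)} = 1.657020 + (1.657020 − 1.699886)/3 = 1.642731

1.6427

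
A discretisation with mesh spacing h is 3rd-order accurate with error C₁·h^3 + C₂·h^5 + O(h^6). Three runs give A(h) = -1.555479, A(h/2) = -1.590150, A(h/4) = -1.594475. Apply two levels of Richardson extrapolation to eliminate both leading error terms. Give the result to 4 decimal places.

-1.5951

First eliminate the h^3 term (factor 2^3 = 8):
  B₁ = (8·(-1.590150) − (-1.555479))/7 = -1.595103
  B₂ = (8·(-1.594475) − (-1.590150))/7 = -1.595093
Then eliminate the h^5 term (factor 2^5 = 32):
  (32·(-1.595093) − (-1.595103))/31 = -1.595093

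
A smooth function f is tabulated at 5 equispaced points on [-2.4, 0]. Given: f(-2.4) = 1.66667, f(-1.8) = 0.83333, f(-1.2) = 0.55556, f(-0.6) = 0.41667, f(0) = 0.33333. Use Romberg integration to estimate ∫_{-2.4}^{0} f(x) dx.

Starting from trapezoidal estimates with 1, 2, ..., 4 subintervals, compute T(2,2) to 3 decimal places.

T(0,0) (trapezoid, 1 panel, h=2.4000): 2.40000
T(1,0) (trapezoid, 2 panels, h=1.2000): 1.86667
T(2,0) (trapezoid, 4 panels, h=0.6000): 1.68334
T(1,1) = 1.86667 + (1.86667 − 2.40000)/3 = 1.68889
T(2,1) = 1.68334 + (1.68334 − 1.86667)/3 = 1.62223
T(2,2) = 1.62223 + (1.62223 − 1.68889)/15 = 1.61779

1.618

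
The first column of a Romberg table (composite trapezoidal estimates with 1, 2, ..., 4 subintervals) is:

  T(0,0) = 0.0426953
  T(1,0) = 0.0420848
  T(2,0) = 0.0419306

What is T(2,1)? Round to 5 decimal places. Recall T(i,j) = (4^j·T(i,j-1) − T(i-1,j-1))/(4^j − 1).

T(2,1) = (4·0.0419306 − 0.0420848) / 3 = 0.0418792

0.04188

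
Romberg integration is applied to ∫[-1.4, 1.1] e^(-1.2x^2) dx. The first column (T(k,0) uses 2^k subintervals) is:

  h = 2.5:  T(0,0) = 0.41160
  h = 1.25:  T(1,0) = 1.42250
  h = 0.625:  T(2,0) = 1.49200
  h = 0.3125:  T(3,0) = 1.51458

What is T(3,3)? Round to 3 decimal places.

T(1,1) = 1.42250 + (1.42250 − 0.41160)/3 = 1.75947
T(2,1) = (4·1.49200 − 1.42250) / 3 = 1.51517
T(3,1) = 1.51458 + (1.51458 − 1.49200)/3 = 1.52211
T(2,2) = (16·1.51517 − 1.75947) / 15 = 1.49888
T(3,2) = (16·1.52211 − 1.51517) / 15 = 1.52257
T(3,3) = 1.52257 + (1.52257 − 1.49888)/63 = 1.52295

1.523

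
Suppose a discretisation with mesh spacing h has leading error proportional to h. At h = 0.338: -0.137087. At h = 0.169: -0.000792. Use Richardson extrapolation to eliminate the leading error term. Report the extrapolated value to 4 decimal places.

0.1355

The leading error scales as h; refining by a factor of 2 reduces it by 2^1 = 2.
Extrapolated value = (2·A(h/2) − A(h)) / (2 − 1)
= (2·(-0.000792) − (-0.137087)) / 1
= 0.135503 / 1 = 0.135503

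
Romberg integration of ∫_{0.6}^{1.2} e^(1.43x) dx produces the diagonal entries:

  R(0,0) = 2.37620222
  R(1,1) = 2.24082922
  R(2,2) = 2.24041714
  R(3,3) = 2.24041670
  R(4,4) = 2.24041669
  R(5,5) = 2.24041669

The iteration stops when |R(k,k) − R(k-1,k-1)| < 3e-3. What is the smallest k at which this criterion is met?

|R(1,1) − R(0,0)| = 0.13537300 ≥ 3e-3
|R(2,2) − R(1,1)| = 0.00041208 < 3e-3

k = 2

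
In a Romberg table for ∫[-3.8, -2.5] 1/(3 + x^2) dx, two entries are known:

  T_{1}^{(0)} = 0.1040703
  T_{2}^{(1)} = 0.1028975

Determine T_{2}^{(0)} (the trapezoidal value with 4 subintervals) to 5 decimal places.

From T_{2}^{(1)} = (4·T_{2}^{(0)} − T_{1}^{(0)})/3, solve for T_{2}^{(0)}:
4·T_{2}^{(0)} = 3·0.1028975 + 0.1040703 = 0.4127628
T_{2}^{(0)} = 0.1031907

0.10319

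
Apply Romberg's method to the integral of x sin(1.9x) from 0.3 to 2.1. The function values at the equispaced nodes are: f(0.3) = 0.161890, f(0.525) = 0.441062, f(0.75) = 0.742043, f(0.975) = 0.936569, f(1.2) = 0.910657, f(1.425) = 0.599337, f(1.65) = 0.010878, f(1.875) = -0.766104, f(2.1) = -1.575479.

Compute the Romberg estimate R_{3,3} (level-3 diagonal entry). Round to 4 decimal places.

R_{0,0} (trapezoid, 1 panel, h=1.8000): -1.272230
R_{1,0} (trapezoid, 2 panels, h=0.9000): 0.183476
R_{2,0} (trapezoid, 4 panels, h=0.4500): 0.430553
R_{3,0} (trapezoid, 8 panels, h=0.2250): 0.487721
R_{1,1} = 0.183476 + (0.183476 − (-1.272230))/3 = 0.668711
R_{2,1} = 0.430553 + (0.430553 − 0.183476)/3 = 0.512912
R_{3,1} = 0.487721 + (0.487721 − 0.430553)/3 = 0.506777
R_{2,2} = 0.512912 + (0.512912 − 0.668711)/15 = 0.502525
R_{3,2} = 0.506777 + (0.506777 − 0.512912)/15 = 0.506368
R_{3,3} = 0.506368 + (0.506368 − 0.502525)/63 = 0.506429

0.5064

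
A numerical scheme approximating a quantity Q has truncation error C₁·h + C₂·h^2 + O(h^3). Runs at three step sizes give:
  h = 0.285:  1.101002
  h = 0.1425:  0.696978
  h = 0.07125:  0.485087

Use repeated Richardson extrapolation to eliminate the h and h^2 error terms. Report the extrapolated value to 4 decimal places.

0.2666

First eliminate the h term (factor 2^1 = 2):
  B₁ = (2·0.696978 − 1.101002)/1 = 0.292954
  B₂ = (2·0.485087 − 0.696978)/1 = 0.273196
Then eliminate the h^2 term (factor 2^2 = 4):
  (4·0.273196 − 0.292954)/3 = 0.266610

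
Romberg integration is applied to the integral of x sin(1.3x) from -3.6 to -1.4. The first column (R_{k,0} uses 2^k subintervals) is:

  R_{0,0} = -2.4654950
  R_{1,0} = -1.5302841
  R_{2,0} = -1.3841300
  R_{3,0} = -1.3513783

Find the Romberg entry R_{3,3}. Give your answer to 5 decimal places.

-1.34076

Richardson extrapolation on the trapezoidal column (denominator 4−1=3):
R_{1,1} = -1.5302841 + (-1.5302841 − (-2.4654950))/3 = -1.2185471
R_{2,1} = -1.3841300 + (-1.3841300 − (-1.5302841))/3 = -1.3354120
R_{3,1} = -1.3513783 + (-1.3513783 − (-1.3841300))/3 = -1.3404611
R_{2,2} = -1.3354120 + (-1.3354120 − (-1.2185471))/15 = -1.3432030
R_{3,2} = -1.3404611 + (-1.3404611 − (-1.3354120))/15 = -1.3407977
R_{3,3} = (64·(-1.3407977) − (-1.3432030)) / 63 = -1.3407595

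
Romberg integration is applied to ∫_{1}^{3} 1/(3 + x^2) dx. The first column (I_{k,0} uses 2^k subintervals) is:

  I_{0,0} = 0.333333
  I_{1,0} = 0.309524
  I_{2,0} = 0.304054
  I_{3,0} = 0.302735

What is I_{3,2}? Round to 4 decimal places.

Richardson extrapolation on the trapezoidal column (denominator 4−1=3):
I_{2,1} = 0.304054 + (0.304054 − 0.309524)/3 = 0.302231
I_{3,1} = (4·0.302735 − 0.304054) / 3 = 0.302295
I_{3,2} = 0.302295 + (0.302295 − 0.302231)/15 = 0.302299

0.3023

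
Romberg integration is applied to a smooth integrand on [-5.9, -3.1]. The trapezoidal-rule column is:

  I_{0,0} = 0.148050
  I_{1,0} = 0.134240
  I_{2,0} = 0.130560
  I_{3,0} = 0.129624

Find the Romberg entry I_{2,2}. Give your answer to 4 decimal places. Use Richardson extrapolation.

Richardson extrapolation on the trapezoidal column (denominator 4−1=3):
I_{1,1} = (4·0.134240 − 0.148050) / 3 = 0.129637
I_{2,1} = 0.130560 + (0.130560 − 0.134240)/3 = 0.129333
I_{2,2} = 0.129333 + (0.129333 − 0.129637)/15 = 0.129313

0.1293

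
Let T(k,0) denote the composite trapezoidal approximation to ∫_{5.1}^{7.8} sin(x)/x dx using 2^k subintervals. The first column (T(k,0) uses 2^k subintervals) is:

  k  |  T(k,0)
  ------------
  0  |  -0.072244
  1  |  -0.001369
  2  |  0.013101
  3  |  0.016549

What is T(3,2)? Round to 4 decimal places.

0.0177

T(2,1) = 0.013101 + (0.013101 − (-0.001369))/3 = 0.017924
T(3,1) = 0.016549 + (0.016549 − 0.013101)/3 = 0.017698
T(3,2) = 0.017698 + (0.017698 − 0.017924)/15 = 0.017683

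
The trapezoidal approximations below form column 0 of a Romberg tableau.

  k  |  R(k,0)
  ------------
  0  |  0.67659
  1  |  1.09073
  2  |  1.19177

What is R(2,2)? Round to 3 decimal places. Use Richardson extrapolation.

1.225

R(1,1) = 1.09073 + (1.09073 − 0.67659)/3 = 1.22878
R(2,1) = (4·1.19177 − 1.09073) / 3 = 1.22545
R(2,2) = 1.22545 + (1.22545 − 1.22878)/15 = 1.22523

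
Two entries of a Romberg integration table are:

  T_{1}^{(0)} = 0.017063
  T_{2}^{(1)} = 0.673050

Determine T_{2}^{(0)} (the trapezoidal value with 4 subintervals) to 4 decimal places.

0.5091

From T_{2}^{(1)} = (4·T_{2}^{(0)} − T_{1}^{(0)})/3, solve for T_{2}^{(0)}:
4·T_{2}^{(0)} = 3·0.673050 + 0.017063 = 2.036213
T_{2}^{(0)} = 0.509053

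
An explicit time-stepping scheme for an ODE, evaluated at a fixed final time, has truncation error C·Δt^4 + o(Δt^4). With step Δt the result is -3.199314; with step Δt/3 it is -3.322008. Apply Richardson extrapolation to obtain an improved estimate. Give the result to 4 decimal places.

-3.3235

The leading error scales as Δt^4; refining by a factor of 3 reduces it by 3^4 = 81.
Extrapolated value = (81·A(Δt/3) − A(Δt)) / (81 − 1)
= (81·(-3.322008) − (-3.199314)) / 80
= -265.883334 / 80 = -3.323542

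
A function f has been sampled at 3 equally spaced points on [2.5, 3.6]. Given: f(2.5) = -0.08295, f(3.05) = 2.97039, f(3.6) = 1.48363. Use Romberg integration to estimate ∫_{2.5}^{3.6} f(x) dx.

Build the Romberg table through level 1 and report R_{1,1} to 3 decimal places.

R_{0,0} (trapezoid, 1 panel, h=1.1000): 0.77037
R_{1,0} (trapezoid, 2 panels, h=0.5500): 2.01890
R_{1,1} = 2.01890 + (2.01890 − 0.77037)/3 = 2.43508

2.435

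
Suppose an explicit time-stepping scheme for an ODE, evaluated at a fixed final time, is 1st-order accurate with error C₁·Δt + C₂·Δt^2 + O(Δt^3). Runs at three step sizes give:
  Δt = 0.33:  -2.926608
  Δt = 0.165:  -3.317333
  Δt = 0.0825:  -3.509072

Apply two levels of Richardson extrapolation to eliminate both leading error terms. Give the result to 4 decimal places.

-3.6984

First eliminate the Δt term (factor 2^1 = 2):
  B₁ = (2·(-3.317333) − (-2.926608))/1 = -3.708058
  B₂ = (2·(-3.509072) − (-3.317333))/1 = -3.700811
Then eliminate the Δt^2 term (factor 2^2 = 4):
  (4·(-3.700811) − (-3.708058))/3 = -3.698395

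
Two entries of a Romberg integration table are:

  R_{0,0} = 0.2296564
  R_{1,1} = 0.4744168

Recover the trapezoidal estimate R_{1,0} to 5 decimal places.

From R_{1,1} = (4·R_{1,0} − R_{0,0})/3, solve for R_{1,0}:
4·R_{1,0} = 3·0.4744168 + 0.2296564 = 1.6529068
R_{1,0} = 0.4132267

0.41323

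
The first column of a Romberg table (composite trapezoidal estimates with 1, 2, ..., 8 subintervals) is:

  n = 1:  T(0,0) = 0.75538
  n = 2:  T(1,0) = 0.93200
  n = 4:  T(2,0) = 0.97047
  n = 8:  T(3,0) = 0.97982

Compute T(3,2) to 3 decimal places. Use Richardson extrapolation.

T(2,1) = (4·0.97047 − 0.93200) / 3 = 0.98329
T(3,1) = 0.97982 + (0.97982 − 0.97047)/3 = 0.98294
T(3,2) = 0.98294 + (0.98294 − 0.98329)/15 = 0.98292

0.983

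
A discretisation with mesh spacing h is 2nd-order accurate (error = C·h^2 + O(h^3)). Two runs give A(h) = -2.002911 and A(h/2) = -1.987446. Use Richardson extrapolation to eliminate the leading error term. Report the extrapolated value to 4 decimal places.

-1.9823

The leading error scales as h^2; refining by a factor of 2 reduces it by 2^2 = 4.
Extrapolated value = (4·A(h/2) − A(h)) / (4 − 1)
= (4·(-1.987446) − (-2.002911)) / 3
= -5.946873 / 3 = -1.982291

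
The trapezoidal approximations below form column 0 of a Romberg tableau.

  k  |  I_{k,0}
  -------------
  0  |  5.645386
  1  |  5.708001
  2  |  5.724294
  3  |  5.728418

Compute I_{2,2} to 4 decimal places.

I_{1,1} = 5.708001 + (5.708001 − 5.645386)/3 = 5.728873
I_{2,1} = (4·5.724294 − 5.708001) / 3 = 5.729725
I_{2,2} = 5.729725 + (5.729725 − 5.728873)/15 = 5.729782
(Column j=1 coincides with Simpson's rule on the same nodes.)

5.7298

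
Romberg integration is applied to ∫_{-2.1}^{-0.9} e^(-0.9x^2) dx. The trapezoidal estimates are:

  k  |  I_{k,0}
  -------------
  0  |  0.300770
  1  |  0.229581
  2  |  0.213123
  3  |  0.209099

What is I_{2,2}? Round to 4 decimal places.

0.2078

I_{1,1} = 0.229581 + (0.229581 − 0.300770)/3 = 0.205851
I_{2,1} = (4·0.213123 − 0.229581) / 3 = 0.207637
I_{2,2} = (16·0.207637 − 0.205851) / 15 = 0.207756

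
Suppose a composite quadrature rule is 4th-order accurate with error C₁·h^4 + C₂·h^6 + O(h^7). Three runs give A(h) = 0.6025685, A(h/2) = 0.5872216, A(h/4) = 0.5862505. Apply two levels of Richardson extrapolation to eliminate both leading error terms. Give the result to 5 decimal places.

First eliminate the h^4 term (factor 2^4 = 16):
  B₁ = (16·0.5872216 − 0.6025685)/15 = 0.5861985
  B₂ = (16·0.5862505 − 0.5872216)/15 = 0.5861858
Then eliminate the h^6 term (factor 2^6 = 64):
  (64·0.5861858 − 0.5861985)/63 = 0.5861856

0.58619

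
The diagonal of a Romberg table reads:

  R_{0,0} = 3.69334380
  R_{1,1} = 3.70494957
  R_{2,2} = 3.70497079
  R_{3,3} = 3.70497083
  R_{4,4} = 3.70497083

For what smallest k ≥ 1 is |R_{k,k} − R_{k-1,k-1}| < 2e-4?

|R_{1,1} − R_{0,0}| = 0.01160577 ≥ 2e-4
|R_{2,2} − R_{1,1}| = 0.00002122 < 2e-4

k = 2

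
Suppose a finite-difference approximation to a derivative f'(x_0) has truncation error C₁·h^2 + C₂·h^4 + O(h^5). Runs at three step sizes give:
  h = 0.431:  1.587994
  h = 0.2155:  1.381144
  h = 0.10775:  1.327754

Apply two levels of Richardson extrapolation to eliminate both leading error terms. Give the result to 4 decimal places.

1.3098

First eliminate the h^2 term (factor 2^2 = 4):
  B₁ = (4·1.381144 − 1.587994)/3 = 1.312194
  B₂ = (4·1.327754 − 1.381144)/3 = 1.309957
Then eliminate the h^4 term (factor 2^4 = 16):
  (16·1.309957 − 1.312194)/15 = 1.309808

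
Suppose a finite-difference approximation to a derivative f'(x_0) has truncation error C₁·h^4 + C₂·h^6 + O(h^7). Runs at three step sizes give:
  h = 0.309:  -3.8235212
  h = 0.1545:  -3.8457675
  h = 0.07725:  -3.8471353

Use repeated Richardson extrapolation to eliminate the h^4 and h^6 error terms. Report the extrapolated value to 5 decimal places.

First eliminate the h^4 term (factor 2^4 = 16):
  B₁ = (16·(-3.8457675) − (-3.8235212))/15 = -3.8472506
  B₂ = (16·(-3.8471353) − (-3.8457675))/15 = -3.8472265
Then eliminate the h^6 term (factor 2^6 = 64):
  (64·(-3.8472265) − (-3.8472506))/63 = -3.8472261

-3.84723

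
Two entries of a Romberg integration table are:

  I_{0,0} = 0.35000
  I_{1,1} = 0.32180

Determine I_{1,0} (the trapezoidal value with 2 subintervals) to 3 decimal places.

0.329

From I_{1,1} = (4·I_{1,0} − I_{0,0})/3, solve for I_{1,0}:
4·I_{1,0} = 3·0.32180 + 0.35000 = 1.31540
I_{1,0} = 0.32885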